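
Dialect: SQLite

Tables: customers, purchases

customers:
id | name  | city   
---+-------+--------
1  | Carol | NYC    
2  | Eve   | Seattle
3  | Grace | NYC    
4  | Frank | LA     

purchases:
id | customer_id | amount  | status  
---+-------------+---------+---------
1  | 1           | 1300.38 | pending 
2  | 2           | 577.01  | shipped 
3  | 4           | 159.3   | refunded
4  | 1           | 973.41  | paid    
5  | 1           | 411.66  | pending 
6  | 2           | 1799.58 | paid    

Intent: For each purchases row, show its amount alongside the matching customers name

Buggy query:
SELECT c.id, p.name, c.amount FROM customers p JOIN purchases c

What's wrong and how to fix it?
Bug: JOIN with no ON clause produces a cartesian product; every purchases row pairs with every customers row

Fix: Add ON c.customer_id = p.id to the JOIN

Corrected query:
SELECT c.id, p.name, c.amount FROM customers p JOIN purchases c ON c.customer_id = p.id

Result:
id | name  | amount 
---+-------+--------
1  | Carol | 1300.38
2  | Eve   | 577.01 
3  | Frank | 159.3  
4  | Carol | 973.41 
5  | Carol | 411.66 
6  | Eve   | 1799.58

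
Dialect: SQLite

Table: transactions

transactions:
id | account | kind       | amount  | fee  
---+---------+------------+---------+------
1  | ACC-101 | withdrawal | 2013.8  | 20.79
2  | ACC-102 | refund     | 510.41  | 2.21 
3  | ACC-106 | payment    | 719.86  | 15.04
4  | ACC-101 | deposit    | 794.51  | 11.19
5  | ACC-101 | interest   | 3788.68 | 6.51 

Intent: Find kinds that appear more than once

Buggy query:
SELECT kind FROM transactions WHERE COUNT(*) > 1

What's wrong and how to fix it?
Bug: WHERE can't reference COUNT(*); aggregates are computed after WHERE

Fix: GROUP BY kind, then filter groups with HAVING COUNT(*) > 1

Corrected query:
SELECT kind FROM transactions GROUP BY kind HAVING COUNT(*) > 1

Result:
(no rows)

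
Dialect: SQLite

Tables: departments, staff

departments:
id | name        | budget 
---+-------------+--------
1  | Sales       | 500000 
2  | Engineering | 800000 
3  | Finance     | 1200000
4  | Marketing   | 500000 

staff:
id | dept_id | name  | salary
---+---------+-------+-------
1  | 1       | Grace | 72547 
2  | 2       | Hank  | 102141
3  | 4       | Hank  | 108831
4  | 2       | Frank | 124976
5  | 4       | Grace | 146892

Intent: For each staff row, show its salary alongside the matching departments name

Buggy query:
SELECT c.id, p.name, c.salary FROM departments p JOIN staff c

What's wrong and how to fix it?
Bug: Missing join condition: each staff row is matched to all departments rows instead of just its own

Fix: Specify the join condition linking the foreign key to the parent id

Corrected query:
SELECT c.id, p.name, c.salary FROM departments p JOIN staff c ON c.dept_id = p.id

Result:
id | name        | salary
---+-------------+-------
1  | Sales       | 72547 
2  | Engineering | 102141
3  | Marketing   | 108831
4  | Engineering | 124976
5  | Marketing   | 146892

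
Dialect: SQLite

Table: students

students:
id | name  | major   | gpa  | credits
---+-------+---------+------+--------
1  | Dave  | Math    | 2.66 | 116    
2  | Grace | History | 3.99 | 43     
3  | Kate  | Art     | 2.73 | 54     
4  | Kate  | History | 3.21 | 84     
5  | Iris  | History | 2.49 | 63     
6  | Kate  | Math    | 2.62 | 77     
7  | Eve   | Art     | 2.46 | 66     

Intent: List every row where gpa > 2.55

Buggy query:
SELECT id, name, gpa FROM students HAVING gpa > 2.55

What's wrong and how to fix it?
Bug: This is a non-aggregate query (no GROUP BY, no aggregates), so in SQLite the HAVING clause is invalid here; a row-level condition belongs in WHERE

Fix: Replace HAVING with WHERE since the condition applies to individual rows

Corrected query:
SELECT id, name, gpa FROM students WHERE gpa > 2.55

Result:
id | name  | gpa 
---+-------+-----
1  | Dave  | 2.66
2  | Grace | 3.99
3  | Kate  | 2.73
4  | Kate  | 3.21
6  | Kate  | 2.62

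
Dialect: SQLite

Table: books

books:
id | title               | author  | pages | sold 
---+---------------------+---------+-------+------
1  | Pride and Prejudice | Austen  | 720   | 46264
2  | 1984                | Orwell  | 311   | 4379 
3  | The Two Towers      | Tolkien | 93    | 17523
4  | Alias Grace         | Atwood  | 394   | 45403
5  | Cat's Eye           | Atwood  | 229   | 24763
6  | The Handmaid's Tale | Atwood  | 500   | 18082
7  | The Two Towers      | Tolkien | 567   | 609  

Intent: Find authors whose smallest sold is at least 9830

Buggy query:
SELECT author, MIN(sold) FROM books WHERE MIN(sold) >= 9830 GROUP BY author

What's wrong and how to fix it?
Bug: Aggregates like MIN are computed per group after WHERE runs

Fix: Replace WHERE with HAVING after the GROUP BY

Corrected query:
SELECT author, MIN(sold) FROM books GROUP BY author HAVING MIN(sold) >= 9830

Result:
author | MIN(sold)
-------+----------
Atwood | 18082    
Austen | 46264    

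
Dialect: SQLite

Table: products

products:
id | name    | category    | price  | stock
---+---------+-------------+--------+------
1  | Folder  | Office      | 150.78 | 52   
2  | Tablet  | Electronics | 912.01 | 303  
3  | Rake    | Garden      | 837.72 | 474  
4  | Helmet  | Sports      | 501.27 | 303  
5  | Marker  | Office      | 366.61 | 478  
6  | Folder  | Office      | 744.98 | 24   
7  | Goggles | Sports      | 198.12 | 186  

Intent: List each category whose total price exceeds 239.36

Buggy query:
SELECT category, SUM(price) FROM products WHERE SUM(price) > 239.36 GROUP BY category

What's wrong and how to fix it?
Bug: WHERE runs before GROUP BY, so aggregates aren't available there

Fix: Use HAVING (which filters groups after aggregation) instead of WHERE

Corrected query:
SELECT category, SUM(price) FROM products GROUP BY category HAVING SUM(price) > 239.36

Result:
category    | SUM(price)
------------+-----------
Electronics | 912.01    
Garden      | 837.72    
Office      | 1262.37   
Sports      | 699.39    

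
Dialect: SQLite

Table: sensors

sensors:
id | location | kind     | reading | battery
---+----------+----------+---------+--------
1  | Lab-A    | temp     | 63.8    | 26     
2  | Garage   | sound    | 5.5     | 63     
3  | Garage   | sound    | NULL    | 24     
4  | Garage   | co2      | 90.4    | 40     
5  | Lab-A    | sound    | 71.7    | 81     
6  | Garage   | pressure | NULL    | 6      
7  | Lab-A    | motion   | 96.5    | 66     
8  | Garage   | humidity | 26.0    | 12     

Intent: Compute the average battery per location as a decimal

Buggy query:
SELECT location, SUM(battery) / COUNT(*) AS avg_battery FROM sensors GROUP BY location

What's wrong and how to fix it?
Bug: SUM(battery) and COUNT(*) are both integers; the division truncates the fractional part

Fix: Multiply by 1.0 (or CAST to REAL) to force floating-point division

Corrected query:
SELECT location, SUM(battery) * 1.0 / COUNT(*) AS avg_battery FROM sensors GROUP BY location

Result:
location | avg_battery
---------+------------
Garage   | 29         
Lab-A    | 57.666667  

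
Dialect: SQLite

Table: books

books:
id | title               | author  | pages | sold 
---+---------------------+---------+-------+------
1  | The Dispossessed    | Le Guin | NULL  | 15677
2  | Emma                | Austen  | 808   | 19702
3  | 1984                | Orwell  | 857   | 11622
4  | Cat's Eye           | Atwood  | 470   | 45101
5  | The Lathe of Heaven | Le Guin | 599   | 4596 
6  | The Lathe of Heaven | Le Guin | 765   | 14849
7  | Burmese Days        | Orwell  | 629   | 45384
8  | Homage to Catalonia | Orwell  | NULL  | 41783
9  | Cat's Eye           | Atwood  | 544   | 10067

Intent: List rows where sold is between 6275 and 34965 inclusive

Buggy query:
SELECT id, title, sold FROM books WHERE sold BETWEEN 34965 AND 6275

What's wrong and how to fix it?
Bug: BETWEEN expects the lower bound first; with 34965 AND 6275 the range is empty

Fix: Swap the bounds so the smaller value comes first

Corrected query:
SELECT id, title, sold FROM books WHERE sold BETWEEN 6275 AND 34965

Result:
id | title               | sold 
---+---------------------+------
1  | The Dispossessed    | 15677
2  | Emma                | 19702
3  | 1984                | 11622
6  | The Lathe of Heaven | 14849
9  | Cat's Eye           | 10067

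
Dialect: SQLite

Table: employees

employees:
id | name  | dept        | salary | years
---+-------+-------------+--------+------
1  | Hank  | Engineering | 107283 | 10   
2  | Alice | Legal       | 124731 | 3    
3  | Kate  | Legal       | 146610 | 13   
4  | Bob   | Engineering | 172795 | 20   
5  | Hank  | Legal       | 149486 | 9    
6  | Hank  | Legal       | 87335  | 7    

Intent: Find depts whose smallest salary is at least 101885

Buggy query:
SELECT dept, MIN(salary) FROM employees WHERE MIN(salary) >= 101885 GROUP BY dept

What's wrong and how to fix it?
Bug: MIN() in WHERE is a misuse of aggregate

Fix: Replace WHERE with HAVING after the GROUP BY

Corrected query:
SELECT dept, MIN(salary) FROM employees GROUP BY dept HAVING MIN(salary) >= 101885

Result:
dept        | MIN(salary)
------------+------------
Engineering | 107283     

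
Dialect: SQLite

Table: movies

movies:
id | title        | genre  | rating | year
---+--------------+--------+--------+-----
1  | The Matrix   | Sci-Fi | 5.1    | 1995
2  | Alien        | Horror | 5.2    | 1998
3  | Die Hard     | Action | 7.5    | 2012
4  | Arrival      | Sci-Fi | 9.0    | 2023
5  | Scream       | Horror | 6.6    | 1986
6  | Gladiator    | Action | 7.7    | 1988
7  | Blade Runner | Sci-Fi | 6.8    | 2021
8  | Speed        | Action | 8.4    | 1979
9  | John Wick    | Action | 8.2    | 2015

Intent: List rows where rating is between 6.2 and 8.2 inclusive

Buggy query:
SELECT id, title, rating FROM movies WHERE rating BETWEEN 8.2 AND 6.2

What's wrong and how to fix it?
Bug: BETWEEN expects the lower bound first; with 8.2 AND 6.2 the range is empty

Fix: Write BETWEEN 6.2 AND 8.2

Corrected query:
SELECT id, title, rating FROM movies WHERE rating BETWEEN 6.2 AND 8.2

Result:
id | title        | rating
---+--------------+-------
3  | Die Hard     | 7.5   
5  | Scream       | 6.6   
6  | Gladiator    | 7.7   
7  | Blade Runner | 6.8   
9  | John Wick    | 8.2   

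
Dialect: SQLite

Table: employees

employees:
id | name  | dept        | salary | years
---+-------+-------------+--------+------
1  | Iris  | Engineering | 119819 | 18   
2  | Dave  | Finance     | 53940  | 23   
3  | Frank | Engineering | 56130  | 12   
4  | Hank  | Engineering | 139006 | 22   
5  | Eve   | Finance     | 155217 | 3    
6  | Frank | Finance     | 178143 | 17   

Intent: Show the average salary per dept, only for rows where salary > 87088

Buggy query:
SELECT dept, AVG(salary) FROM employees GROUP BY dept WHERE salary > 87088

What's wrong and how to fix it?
Bug: WHERE cannot follow GROUP BY

Fix: Move the WHERE clause before GROUP BY

Corrected query:
SELECT dept, AVG(salary) FROM employees WHERE salary > 87088 GROUP BY dept

Result:
dept        | AVG(salary)
------------+------------
Engineering | 129412.5   
Finance     | 166680     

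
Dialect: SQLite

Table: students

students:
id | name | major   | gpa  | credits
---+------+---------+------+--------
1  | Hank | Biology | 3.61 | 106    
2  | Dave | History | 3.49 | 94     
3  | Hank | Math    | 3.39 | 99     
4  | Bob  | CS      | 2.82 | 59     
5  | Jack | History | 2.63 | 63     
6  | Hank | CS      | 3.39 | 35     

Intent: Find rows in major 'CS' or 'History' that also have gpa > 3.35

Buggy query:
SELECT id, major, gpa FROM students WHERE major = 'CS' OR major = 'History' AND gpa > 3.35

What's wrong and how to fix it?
Bug: AND binds tighter than OR, so this parses as major = 'CS' OR (major = 'History' AND gpa > 3.35)

Fix: Add parentheses around the OR so the AND applies to both alternatives

Corrected query:
SELECT id, major, gpa FROM students WHERE (major = 'CS' OR major = 'History') AND gpa > 3.35

Result:
id | major   | gpa 
---+---------+-----
2  | History | 3.49
6  | CS      | 3.39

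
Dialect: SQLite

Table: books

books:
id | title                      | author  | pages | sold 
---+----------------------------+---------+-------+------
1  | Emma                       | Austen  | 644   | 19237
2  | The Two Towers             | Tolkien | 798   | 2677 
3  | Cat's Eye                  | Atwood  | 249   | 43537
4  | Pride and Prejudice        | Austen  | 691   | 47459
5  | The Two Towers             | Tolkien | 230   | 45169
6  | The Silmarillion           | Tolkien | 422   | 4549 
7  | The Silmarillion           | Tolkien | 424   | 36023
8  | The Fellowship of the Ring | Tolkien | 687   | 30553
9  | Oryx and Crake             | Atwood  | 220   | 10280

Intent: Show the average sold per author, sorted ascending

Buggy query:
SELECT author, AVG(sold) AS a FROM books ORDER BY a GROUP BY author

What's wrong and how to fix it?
Bug: GROUP BY must precede ORDER BY

Fix: Move ORDER BY to the end, after GROUP BY

Corrected query:
SELECT author, AVG(sold) AS a FROM books GROUP BY author ORDER BY a

Result:
author  | a      
--------+--------
Tolkien | 23794.2
Atwood  | 26908.5
Austen  | 33348  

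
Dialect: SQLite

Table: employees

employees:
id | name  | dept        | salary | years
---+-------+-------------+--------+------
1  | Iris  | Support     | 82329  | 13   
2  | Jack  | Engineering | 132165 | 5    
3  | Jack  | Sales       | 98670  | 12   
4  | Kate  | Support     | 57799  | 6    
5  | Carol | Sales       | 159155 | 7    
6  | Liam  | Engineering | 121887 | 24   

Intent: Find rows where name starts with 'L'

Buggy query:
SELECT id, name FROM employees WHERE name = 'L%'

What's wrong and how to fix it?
Bug: Wildcards only work with LIKE; '=' treats '%' as a literal character

Fix: Replace '=' with LIKE so 'L%' is treated as a pattern

Corrected query:
SELECT id, name FROM employees WHERE name LIKE 'L%'

Result:
id | name
---+-----
6  | Liam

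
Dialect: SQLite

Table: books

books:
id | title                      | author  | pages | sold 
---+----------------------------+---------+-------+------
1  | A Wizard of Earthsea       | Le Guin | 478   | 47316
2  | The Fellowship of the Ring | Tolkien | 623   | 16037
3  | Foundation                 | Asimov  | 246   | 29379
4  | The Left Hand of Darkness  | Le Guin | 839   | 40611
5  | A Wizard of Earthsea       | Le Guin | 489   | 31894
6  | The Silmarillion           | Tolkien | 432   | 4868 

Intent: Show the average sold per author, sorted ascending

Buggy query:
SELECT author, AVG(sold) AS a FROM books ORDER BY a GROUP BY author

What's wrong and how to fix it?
Bug: GROUP BY must precede ORDER BY

Fix: Reorder: SELECT … FROM … GROUP BY … ORDER BY …

Corrected query:
SELECT author, AVG(sold) AS a FROM books GROUP BY author ORDER BY a

Result:
author  | a           
--------+-------------
Tolkien | 10452.5     
Asimov  | 29379       
Le Guin | 39940.333333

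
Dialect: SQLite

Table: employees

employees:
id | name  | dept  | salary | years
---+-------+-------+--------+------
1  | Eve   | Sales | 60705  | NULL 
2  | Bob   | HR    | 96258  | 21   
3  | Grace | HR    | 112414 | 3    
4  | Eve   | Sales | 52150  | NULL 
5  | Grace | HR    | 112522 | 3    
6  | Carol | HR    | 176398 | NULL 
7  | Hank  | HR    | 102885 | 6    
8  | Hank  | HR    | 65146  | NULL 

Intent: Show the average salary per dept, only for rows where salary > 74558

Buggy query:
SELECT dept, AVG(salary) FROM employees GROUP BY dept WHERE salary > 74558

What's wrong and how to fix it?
Bug: WHERE cannot follow GROUP BY

Fix: Move the WHERE clause before GROUP BY

Corrected query:
SELECT dept, AVG(salary) FROM employees WHERE salary > 74558 GROUP BY dept

Result:
dept | AVG(salary)
-----+------------
HR   | 120095.4   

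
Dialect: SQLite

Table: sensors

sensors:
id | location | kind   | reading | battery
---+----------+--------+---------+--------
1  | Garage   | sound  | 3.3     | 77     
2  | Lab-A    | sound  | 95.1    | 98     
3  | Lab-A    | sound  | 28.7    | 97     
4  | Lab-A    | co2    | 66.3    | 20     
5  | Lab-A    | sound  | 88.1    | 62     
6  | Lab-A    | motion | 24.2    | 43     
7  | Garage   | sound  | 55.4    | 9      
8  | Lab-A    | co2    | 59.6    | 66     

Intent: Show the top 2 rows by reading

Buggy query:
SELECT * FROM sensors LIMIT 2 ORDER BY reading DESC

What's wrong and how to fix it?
Bug: LIMIT must come after ORDER BY

Fix: Swap the clauses: ORDER BY first, then LIMIT

Corrected query:
SELECT * FROM sensors ORDER BY reading DESC LIMIT 2

Result:
id | location | kind  | reading | battery
---+----------+-------+---------+--------
2  | Lab-A    | sound | 95.1    | 98     
5  | Lab-A    | sound | 88.1    | 62     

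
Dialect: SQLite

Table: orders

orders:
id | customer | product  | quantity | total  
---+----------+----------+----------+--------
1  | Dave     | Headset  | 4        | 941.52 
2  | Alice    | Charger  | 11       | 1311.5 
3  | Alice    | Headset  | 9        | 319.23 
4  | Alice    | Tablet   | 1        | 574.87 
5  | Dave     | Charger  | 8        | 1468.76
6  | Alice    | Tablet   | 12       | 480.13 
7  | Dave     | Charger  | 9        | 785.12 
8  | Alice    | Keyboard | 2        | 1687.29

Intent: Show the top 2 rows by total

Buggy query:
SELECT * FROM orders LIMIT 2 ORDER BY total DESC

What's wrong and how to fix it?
Bug: ORDER BY cannot follow LIMIT; LIMIT is the final clause

Fix: Sort with ORDER BY, then apply LIMIT

Corrected query:
SELECT * FROM orders ORDER BY total DESC LIMIT 2

Result:
id | customer | product  | quantity | total  
---+----------+----------+----------+--------
8  | Alice    | Keyboard | 2        | 1687.29
5  | Dave     | Charger  | 8        | 1468.76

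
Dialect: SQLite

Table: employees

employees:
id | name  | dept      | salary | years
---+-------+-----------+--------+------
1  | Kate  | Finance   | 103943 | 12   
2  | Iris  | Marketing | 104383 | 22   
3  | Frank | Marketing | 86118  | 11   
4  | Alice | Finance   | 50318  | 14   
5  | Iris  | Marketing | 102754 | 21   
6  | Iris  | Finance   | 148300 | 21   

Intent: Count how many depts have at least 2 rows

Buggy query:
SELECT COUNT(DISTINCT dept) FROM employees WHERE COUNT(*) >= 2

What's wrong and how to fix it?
Bug: COUNT(*) cannot appear in WHERE; the per-group count doesn't exist yet

Fix: Use a subquery that GROUPs and filters with HAVING, then count its rows

Corrected query:
SELECT COUNT(*) FROM (SELECT dept FROM employees GROUP BY dept HAVING COUNT(*) >= 2)

Result:
COUNT(*)
--------
2       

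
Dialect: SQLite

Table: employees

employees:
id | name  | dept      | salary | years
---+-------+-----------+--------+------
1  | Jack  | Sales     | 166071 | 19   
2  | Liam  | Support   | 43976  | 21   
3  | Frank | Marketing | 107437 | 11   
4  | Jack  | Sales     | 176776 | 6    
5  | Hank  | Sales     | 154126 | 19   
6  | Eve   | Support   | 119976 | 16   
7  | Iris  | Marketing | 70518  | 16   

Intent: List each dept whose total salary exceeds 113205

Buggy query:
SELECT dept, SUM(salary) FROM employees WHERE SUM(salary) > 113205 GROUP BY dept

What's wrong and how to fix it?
Bug: Aggregate functions cannot appear in a WHERE clause

Fix: Use HAVING (which filters groups after aggregation) instead of WHERE

Corrected query:
SELECT dept, SUM(salary) FROM employees GROUP BY dept HAVING SUM(salary) > 113205

Result:
dept      | SUM(salary)
----------+------------
Marketing | 177955     
Sales     | 496973     
Support   | 163952     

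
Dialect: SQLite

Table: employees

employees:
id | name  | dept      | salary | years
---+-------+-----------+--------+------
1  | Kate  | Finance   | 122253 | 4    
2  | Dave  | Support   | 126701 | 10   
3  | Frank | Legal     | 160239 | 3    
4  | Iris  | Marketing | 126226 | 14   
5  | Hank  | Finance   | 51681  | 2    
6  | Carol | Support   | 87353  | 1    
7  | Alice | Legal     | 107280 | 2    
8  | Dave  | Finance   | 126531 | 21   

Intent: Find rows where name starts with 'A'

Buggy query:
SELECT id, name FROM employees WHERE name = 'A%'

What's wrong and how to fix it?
Bug: Wildcards only work with LIKE; '=' treats '%' as a literal character

Fix: Use LIKE for wildcard pattern matching

Corrected query:
SELECT id, name FROM employees WHERE name LIKE 'A%'

Result:
id | name 
---+------
7  | Alice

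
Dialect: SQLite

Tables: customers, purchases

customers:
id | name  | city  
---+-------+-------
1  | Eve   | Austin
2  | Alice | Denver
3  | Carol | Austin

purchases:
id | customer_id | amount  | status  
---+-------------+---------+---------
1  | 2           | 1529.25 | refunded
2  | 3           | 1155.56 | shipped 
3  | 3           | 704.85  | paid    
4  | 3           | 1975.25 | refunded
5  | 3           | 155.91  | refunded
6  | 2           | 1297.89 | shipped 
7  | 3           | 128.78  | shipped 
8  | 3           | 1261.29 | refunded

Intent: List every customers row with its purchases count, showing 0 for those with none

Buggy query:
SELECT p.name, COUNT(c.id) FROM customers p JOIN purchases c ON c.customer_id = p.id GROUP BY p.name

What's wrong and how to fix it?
Bug: INNER JOIN drops customers rows that have no matching purchases rows

Fix: Use LEFT JOIN so parents without children still appear (COUNT(c.id) gives 0)

Corrected query:
SELECT p.name, COUNT(c.id) FROM customers p LEFT JOIN purchases c ON c.customer_id = p.id GROUP BY p.name

Result:
name  | COUNT(c.id)
------+------------
Alice | 2          
Carol | 6          
Eve   | 0          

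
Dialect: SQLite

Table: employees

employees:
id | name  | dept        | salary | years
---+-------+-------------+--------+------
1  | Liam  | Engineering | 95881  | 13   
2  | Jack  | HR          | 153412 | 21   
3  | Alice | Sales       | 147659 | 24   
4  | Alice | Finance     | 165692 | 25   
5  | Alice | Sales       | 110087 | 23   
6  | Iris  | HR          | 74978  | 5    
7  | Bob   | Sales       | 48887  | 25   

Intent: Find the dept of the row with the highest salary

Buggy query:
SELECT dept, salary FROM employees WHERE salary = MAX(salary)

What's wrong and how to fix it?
Bug: MAX(salary) is an aggregate and cannot be used directly in WHERE

Fix: Wrap MAX in a scalar subquery so WHERE compares against a single value

Corrected query:
SELECT dept, salary FROM employees WHERE salary = (SELECT MAX(salary) FROM employees)

Result:
dept    | salary
--------+-------
Finance | 165692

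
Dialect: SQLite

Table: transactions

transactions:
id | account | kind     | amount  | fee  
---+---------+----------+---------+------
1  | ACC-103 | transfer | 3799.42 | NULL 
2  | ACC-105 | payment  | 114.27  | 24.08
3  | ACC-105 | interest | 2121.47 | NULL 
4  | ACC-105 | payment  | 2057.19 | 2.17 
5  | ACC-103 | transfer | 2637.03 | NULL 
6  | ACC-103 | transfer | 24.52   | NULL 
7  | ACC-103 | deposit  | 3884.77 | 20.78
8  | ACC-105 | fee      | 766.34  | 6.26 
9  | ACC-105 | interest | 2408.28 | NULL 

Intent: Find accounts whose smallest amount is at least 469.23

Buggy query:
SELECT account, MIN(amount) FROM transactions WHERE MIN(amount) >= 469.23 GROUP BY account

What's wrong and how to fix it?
Bug: MIN() in WHERE is a misuse of aggregate

Fix: Replace WHERE with HAVING after the GROUP BY

Corrected query:
SELECT account, MIN(amount) FROM transactions GROUP BY account HAVING MIN(amount) >= 469.23

Result:
(no rows)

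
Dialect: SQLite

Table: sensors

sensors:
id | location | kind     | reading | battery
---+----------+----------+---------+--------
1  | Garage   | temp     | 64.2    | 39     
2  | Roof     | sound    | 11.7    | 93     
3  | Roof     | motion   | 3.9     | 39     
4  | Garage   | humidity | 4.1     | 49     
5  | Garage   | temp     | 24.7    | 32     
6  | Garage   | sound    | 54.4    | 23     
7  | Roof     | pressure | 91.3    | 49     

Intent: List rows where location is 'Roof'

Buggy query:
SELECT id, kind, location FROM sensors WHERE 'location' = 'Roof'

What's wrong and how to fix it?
Bug: Single quotes denote string literals in SQL; the column name is being compared as a constant string

Fix: Reference the column as location without single quotes

Corrected query:
SELECT id, kind, location FROM sensors WHERE location = 'Roof'

Result:
id | kind     | location
---+----------+---------
2  | sound    | Roof    
3  | motion   | Roof    
7  | pressure | Roof    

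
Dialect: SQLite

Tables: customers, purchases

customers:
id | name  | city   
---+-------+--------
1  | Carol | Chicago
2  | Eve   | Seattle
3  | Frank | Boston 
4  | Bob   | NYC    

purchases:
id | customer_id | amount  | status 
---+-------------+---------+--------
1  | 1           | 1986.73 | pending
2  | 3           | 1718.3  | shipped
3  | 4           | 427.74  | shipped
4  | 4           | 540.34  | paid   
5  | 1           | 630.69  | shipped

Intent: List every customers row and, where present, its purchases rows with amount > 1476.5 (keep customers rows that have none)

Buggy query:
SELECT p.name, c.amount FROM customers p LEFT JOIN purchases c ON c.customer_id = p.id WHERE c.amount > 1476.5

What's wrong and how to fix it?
Bug: Filtering c.amount in WHERE discards the NULL rows produced by LEFT JOIN, turning it into an inner join

Fix: Put 'c.amount > 1476.5' in the JOIN's ON clause instead of WHERE

Corrected query:
SELECT p.name, c.amount FROM customers p LEFT JOIN purchases c ON c.customer_id = p.id AND c.amount > 1476.5

Result:
name  | amount 
------+--------
Carol | 1986.73
Eve   | NULL   
Frank | 1718.3 
Bob   | NULL   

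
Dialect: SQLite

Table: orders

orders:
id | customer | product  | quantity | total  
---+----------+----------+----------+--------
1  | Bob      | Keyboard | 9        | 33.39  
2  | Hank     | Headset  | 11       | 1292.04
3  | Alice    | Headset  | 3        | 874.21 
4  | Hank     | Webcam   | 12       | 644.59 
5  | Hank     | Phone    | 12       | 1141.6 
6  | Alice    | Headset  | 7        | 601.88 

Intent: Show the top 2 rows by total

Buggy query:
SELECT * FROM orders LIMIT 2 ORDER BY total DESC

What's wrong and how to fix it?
Bug: LIMIT must come after ORDER BY

Fix: Swap the clauses: ORDER BY first, then LIMIT

Corrected query:
SELECT * FROM orders ORDER BY total DESC LIMIT 2

Result:
id | customer | product | quantity | total  
---+----------+---------+----------+--------
2  | Hank     | Headset | 11       | 1292.04
5  | Hank     | Phone   | 12       | 1141.6 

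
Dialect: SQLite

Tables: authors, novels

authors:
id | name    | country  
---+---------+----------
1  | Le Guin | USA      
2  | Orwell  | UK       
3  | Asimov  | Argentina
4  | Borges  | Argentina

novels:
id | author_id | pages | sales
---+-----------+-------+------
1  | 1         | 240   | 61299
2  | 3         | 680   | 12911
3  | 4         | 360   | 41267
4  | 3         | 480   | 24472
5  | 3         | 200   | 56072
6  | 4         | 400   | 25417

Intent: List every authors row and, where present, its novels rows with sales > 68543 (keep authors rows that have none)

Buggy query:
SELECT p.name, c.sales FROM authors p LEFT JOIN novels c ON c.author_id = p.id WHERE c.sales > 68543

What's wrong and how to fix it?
Bug: Filtering c.sales in WHERE discards the NULL rows produced by LEFT JOIN, turning it into an inner join

Fix: Move the right-table condition into the ON clause so unmatched parents are kept

Corrected query:
SELECT p.name, c.sales FROM authors p LEFT JOIN novels c ON c.author_id = p.id AND c.sales > 68543

Result:
name    | sales
--------+------
Le Guin | NULL 
Orwell  | NULL 
Asimov  | NULL 
Borges  | NULL 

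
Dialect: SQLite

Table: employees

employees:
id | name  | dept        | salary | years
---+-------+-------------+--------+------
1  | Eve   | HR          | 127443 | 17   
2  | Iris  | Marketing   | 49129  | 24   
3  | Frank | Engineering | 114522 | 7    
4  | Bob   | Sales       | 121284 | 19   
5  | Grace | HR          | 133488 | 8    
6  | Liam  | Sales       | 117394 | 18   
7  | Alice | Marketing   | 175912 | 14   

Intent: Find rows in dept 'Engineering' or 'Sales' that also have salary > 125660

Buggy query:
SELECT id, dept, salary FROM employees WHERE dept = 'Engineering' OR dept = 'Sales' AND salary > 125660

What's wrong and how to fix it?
Bug: AND binds tighter than OR, so this parses as dept = 'Engineering' OR (dept = 'Sales' AND salary > 125660)

Fix: Group the OR with parentheses (or use IN), then AND the threshold

Corrected query:
SELECT id, dept, salary FROM employees WHERE (dept = 'Engineering' OR dept = 'Sales') AND salary > 125660

Result:
(no rows)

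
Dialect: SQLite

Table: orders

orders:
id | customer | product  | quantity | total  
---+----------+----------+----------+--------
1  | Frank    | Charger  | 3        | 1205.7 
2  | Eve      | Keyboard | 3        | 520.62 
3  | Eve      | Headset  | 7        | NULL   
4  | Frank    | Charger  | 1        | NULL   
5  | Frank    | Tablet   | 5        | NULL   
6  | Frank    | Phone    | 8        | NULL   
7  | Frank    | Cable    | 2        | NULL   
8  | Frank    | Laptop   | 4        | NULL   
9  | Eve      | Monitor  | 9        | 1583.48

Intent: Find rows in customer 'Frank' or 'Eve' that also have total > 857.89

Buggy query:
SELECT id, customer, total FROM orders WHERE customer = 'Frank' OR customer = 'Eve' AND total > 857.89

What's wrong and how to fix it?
Bug: Without parentheses, AND is evaluated before OR, so the total filter only applies to the 'Eve' branch

Fix: Add parentheses around the OR so the AND applies to both alternatives

Corrected query:
SELECT id, customer, total FROM orders WHERE (customer = 'Frank' OR customer = 'Eve') AND total > 857.89

Result:
id | customer | total  
---+----------+--------
1  | Frank    | 1205.7 
9  | Eve      | 1583.48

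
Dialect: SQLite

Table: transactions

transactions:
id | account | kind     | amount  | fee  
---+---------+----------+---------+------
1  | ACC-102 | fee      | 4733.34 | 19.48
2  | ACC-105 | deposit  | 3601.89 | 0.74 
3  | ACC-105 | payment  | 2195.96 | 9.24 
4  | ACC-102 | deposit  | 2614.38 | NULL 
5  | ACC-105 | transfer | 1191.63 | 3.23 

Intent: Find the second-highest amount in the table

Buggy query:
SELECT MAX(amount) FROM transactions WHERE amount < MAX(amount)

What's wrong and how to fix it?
Bug: The inner MAX is an aggregate inside WHERE, which is not allowed

Fix: Put the inner MAX in a scalar subquery

Corrected query:
SELECT MAX(amount) FROM transactions WHERE amount < (SELECT MAX(amount) FROM transactions)

Result:
MAX(amount)
-----------
3601.89    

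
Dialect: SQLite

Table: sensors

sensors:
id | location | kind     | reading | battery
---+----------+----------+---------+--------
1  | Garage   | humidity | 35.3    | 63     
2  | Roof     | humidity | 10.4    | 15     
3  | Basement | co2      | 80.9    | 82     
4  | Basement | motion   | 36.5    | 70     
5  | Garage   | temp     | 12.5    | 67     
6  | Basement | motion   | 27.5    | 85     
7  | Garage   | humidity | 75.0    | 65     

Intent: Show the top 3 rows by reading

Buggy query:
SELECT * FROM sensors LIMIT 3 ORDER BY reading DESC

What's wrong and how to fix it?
Bug: ORDER BY cannot follow LIMIT; LIMIT is the final clause

Fix: Sort with ORDER BY, then apply LIMIT

Corrected query:
SELECT * FROM sensors ORDER BY reading DESC LIMIT 3

Result:
id | location | kind     | reading | battery
---+----------+----------+---------+--------
3  | Basement | co2      | 80.9    | 82     
7  | Garage   | humidity | 75      | 65     
4  | Basement | motion   | 36.5    | 70     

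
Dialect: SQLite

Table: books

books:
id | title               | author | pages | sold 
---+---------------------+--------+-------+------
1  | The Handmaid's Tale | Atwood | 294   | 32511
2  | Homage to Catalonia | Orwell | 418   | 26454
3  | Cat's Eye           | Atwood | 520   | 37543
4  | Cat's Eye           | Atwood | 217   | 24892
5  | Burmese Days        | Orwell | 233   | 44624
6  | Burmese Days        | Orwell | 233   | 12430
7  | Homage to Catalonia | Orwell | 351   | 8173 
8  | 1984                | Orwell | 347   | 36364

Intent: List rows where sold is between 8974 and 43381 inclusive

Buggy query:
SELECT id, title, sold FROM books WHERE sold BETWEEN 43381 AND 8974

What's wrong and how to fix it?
Bug: BETWEEN expects the lower bound first; with 43381 AND 8974 the range is empty

Fix: Write BETWEEN 8974 AND 43381

Corrected query:
SELECT id, title, sold FROM books WHERE sold BETWEEN 8974 AND 43381

Result:
id | title               | sold 
---+---------------------+------
1  | The Handmaid's Tale | 32511
2  | Homage to Catalonia | 26454
3  | Cat's Eye           | 37543
4  | Cat's Eye           | 24892
6  | Burmese Days        | 12430
8  | 1984                | 36364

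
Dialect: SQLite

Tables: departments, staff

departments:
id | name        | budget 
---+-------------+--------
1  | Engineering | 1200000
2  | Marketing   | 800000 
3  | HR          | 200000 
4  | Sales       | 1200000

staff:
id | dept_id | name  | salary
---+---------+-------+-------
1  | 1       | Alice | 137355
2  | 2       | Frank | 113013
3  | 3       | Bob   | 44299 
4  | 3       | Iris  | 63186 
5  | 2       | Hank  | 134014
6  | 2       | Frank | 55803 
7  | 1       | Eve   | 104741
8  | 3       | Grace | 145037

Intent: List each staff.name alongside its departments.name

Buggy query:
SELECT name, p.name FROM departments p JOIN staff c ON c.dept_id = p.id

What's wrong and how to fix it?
Bug: Both tables have a 'name' column; the unqualified reference is ambiguous

Fix: Qualify the column with its table alias (c.name)

Corrected query:
SELECT c.name, p.name FROM departments p JOIN staff c ON c.dept_id = p.id

Result:
name  | name       
------+------------
Alice | Engineering
Frank | Marketing  
Bob   | HR         
Iris  | HR         
Hank  | Marketing  
Frank | Marketing  
Eve   | Engineering
Grace | HR         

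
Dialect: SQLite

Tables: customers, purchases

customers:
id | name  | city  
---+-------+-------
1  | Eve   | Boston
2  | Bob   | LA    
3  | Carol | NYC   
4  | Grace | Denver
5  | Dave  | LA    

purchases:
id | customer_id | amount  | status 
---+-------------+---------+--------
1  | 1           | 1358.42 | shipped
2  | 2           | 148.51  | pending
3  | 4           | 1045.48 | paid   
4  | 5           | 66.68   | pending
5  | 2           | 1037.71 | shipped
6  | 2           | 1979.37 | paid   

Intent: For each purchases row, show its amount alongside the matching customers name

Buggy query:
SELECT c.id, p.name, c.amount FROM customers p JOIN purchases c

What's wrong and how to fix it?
Bug: JOIN with no ON clause produces a cartesian product; every purchases row pairs with every customers row

Fix: Add ON c.customer_id = p.id to the JOIN

Corrected query:
SELECT c.id, p.name, c.amount FROM customers p JOIN purchases c ON c.customer_id = p.id

Result:
id | name  | amount 
---+-------+--------
1  | Eve   | 1358.42
2  | Bob   | 148.51 
3  | Grace | 1045.48
4  | Dave  | 66.68  
5  | Bob   | 1037.71
6  | Bob   | 1979.37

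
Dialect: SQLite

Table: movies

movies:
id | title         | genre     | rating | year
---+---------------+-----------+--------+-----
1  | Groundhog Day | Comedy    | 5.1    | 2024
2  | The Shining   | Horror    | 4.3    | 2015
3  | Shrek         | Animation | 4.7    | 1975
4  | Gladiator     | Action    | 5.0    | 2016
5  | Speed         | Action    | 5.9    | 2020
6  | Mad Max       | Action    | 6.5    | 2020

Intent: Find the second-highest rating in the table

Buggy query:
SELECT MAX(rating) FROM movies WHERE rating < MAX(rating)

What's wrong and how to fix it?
Bug: The inner MAX is an aggregate inside WHERE, which is not allowed

Fix: Put the inner MAX in a scalar subquery

Corrected query:
SELECT MAX(rating) FROM movies WHERE rating < (SELECT MAX(rating) FROM movies)

Result:
MAX(rating)
-----------
5.9        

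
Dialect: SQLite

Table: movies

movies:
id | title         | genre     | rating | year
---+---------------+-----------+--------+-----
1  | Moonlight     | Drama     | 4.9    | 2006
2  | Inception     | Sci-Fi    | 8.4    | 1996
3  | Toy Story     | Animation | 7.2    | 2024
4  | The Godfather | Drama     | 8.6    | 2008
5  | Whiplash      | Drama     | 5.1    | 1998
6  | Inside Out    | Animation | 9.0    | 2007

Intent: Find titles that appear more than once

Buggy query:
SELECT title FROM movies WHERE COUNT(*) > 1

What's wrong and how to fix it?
Bug: COUNT(*) is an aggregate and cannot be used in WHERE

Fix: GROUP BY title, then filter groups with HAVING COUNT(*) > 1

Corrected query:
SELECT title FROM movies GROUP BY title HAVING COUNT(*) > 1

Result:
(no rows)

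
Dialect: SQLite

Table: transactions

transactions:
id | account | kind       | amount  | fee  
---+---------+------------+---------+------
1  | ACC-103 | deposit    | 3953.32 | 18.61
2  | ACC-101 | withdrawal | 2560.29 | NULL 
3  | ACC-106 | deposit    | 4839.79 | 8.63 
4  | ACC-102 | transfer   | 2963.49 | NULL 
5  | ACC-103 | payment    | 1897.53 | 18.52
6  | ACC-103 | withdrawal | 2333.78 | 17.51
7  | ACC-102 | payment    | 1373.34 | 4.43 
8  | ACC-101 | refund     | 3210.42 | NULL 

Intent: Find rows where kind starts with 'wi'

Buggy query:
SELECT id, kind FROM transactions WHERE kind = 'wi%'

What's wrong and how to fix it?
Bug: Wildcards only work with LIKE; '=' treats '%' as a literal character

Fix: Use LIKE for wildcard pattern matching

Corrected query:
SELECT id, kind FROM transactions WHERE kind LIKE 'wi%'

Result:
id | kind      
---+-----------
2  | withdrawal
6  | withdrawal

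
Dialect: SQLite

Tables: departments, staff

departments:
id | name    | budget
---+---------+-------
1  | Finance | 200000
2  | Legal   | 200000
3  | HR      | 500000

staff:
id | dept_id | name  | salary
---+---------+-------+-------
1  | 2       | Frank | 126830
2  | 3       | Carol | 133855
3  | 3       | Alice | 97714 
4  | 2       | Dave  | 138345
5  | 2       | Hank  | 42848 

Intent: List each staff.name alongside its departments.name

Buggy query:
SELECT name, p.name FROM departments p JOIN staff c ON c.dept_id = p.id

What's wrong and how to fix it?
Bug: 'name' exists in both joined tables, so the database can't tell which one is meant

Fix: Prefix ambiguous columns with the table alias

Corrected query:
SELECT c.name, p.name FROM departments p JOIN staff c ON c.dept_id = p.id

Result:
name  | name 
------+------
Frank | Legal
Carol | HR   
Alice | HR   
Dave  | Legal
Hank  | Legal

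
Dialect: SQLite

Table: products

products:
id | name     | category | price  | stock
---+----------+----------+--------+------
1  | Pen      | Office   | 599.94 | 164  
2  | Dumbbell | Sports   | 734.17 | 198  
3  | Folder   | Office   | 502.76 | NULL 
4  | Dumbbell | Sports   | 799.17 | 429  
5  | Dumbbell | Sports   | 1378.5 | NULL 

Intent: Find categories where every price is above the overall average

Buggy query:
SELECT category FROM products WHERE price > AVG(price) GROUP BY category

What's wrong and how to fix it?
Bug: WHERE evaluates per row before aggregation, so AVG() is unavailable

Fix: Use a subquery for AVG and a HAVING MIN(...) filter so the condition holds for every row in the group

Corrected query:
SELECT category FROM products GROUP BY category HAVING MIN(price) > (SELECT AVG(price) FROM products)

Result:
(no rows)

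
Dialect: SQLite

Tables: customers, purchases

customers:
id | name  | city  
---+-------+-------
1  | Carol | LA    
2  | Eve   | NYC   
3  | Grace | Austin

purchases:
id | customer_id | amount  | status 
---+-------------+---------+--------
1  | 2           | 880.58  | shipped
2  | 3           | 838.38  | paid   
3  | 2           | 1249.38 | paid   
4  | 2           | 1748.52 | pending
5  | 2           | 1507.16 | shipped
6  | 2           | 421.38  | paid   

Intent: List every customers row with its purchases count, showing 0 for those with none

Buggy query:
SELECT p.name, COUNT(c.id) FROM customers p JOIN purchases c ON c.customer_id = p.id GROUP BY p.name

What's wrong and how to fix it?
Bug: An inner join excludes parents with zero children

Fix: Use LEFT JOIN so parents without children still appear (COUNT(c.id) gives 0)

Corrected query:
SELECT p.name, COUNT(c.id) FROM customers p LEFT JOIN purchases c ON c.customer_id = p.id GROUP BY p.name

Result:
name  | COUNT(c.id)
------+------------
Carol | 0          
Eve   | 5          
Grace | 1          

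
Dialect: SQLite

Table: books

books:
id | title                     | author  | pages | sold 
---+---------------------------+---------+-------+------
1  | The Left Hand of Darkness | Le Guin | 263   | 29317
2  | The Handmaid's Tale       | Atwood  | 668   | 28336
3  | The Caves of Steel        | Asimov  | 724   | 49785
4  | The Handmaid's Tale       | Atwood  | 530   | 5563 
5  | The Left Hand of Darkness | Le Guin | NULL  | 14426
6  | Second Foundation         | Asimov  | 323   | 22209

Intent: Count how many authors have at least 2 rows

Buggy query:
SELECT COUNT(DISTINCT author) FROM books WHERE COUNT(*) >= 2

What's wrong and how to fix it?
Bug: WHERE filters individual rows, not groups, so a group-level COUNT is invalid there

Fix: Use a subquery that GROUPs and filters with HAVING, then count its rows

Corrected query:
SELECT COUNT(*) FROM (SELECT author FROM books GROUP BY author HAVING COUNT(*) >= 2)

Result:
COUNT(*)
--------
3       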